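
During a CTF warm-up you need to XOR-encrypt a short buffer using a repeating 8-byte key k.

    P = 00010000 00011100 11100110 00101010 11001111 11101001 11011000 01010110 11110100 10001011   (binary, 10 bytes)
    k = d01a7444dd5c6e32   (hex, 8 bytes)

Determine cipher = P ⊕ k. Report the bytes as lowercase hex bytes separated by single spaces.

The 8-byte key repeats, so the effective keystream is d0 1a 74 44 dd 5c 6e 32 d0 1a.
byte 0: 00010000 ^ 11010000 = 11000000
byte 1: 00011100 ^ 00011010 = 00000110
byte 2: 11100110 ^ 01110100 = 10010010
byte 3: 00101010 ^ 01000100 = 01101110
byte 4: 11001111 ^ 11011101 = 00010010
byte 5: 11101001 ^ 01011100 = 10110101
byte 6: 11011000 ^ 01101110 = 10110110
byte 7: 01010110 ^ 00110010 = 01100100
byte 8: 11110100 ^ 11010000 = 00100100
byte 9: 10001011 ^ 00011010 = 10010001

c0 06 92 6e 12 b5 b6 64 24 91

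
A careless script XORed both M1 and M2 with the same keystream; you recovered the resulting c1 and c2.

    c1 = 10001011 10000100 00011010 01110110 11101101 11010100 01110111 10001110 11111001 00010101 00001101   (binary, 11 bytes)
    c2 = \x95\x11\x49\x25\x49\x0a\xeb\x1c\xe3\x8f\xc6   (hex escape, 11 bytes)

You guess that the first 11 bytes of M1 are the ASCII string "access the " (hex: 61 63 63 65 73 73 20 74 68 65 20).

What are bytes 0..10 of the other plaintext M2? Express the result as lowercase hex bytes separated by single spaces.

7f f6 30 36 d7 ad bc e6 72 ff eb

First, c1 ⊕ c2 = (M1 ⊕ K) ⊕ (M2 ⊕ K) = M1 ⊕ M2, so the key drops out. Then M2 = (M1 ⊕ M2) ⊕ M1 over the first 11 bytes.
byte 0: (8b xor 95) xor 61 = 1e xor 61 = 7f
byte 1: (84 xor 11) xor 63 = 95 xor 63 = f6
byte 2: (1a xor 49) xor 63 = 53 xor 63 = 30
byte 3: (76 xor 25) xor 65 = 53 xor 65 = 36
byte 4: (ed xor 49) xor 73 = a4 xor 73 = d7
byte 5: (d4 xor 0a) xor 73 = de xor 73 = ad
byte 6: (77 xor eb) xor 20 = 9c xor 20 = bc
byte 7: (8e xor 1c) xor 74 = 92 xor 74 = e6
byte 8: (f9 xor e3) xor 68 = 1a xor 68 = 72
byte 9: (15 xor 8f) xor 65 = 9a xor 65 = ff
byte 10: (0d xor c6) xor 20 = cb xor 20 = eb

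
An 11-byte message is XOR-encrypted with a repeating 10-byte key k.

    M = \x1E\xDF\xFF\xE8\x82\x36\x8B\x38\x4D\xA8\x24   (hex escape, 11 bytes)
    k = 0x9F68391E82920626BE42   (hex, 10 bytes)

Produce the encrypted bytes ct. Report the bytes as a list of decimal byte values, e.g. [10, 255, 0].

The 10-byte key repeats, so the effective keystream is 9f 68 39 1e 82 92 06 26 be 42 9f.
byte 0: 1e XOR 9f = 81
byte 1: df XOR 68 = b7
byte 2: ff XOR 39 = c6
byte 3: e8 XOR 1e = f6
byte 4: 82 XOR 82 = 00
byte 5: 36 XOR 92 = a4
byte 6: 8b XOR 06 = 8d
byte 7: 38 XOR 26 = 1e
byte 8: 4d XOR be = f3
byte 9: a8 XOR 42 = ea
byte 10: 24 XOR 9f = bb

[129, 183, 198, 246, 0, 164, 141, 30, 243, 234, 187]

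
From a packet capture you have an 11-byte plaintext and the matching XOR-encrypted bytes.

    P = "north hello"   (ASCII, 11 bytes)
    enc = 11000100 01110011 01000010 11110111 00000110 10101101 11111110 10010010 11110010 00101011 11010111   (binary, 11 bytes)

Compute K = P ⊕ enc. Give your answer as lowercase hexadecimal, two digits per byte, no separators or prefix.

Since enc = P ⊕ K, XORing both sides with P gives K = P ⊕ enc.
byte 0: 6e ^ c4 = aa
byte 1: 6f ^ 73 = 1c
byte 2: 72 ^ 42 = 30
byte 3: 74 ^ f7 = 83
byte 4: 68 ^ 06 = 6e
byte 5: 20 ^ ad = 8d
byte 6: 68 ^ fe = 96
byte 7: 65 ^ 92 = f7
byte 8: 6c ^ f2 = 9e
byte 9: 6c ^ 2b = 47
byte 10: 6f ^ d7 = b8

aa1c30836e8d96f79e47b8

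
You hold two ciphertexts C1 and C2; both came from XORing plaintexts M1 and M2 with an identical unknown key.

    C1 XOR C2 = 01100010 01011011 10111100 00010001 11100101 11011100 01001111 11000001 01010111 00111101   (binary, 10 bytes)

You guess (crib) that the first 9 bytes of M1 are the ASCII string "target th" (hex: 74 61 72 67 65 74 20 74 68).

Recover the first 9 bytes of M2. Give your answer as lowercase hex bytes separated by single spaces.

Since C1 ⊕ C2 = M1 ⊕ M2, XORing with the guessed M1 bytes yields the corresponding M2 bytes: M2 = (C1 ⊕ C2) ⊕ M1.
byte 0: 62 xor 74 = 16
byte 1: 5b xor 61 = 3a
byte 2: bc xor 72 = ce
byte 3: 11 xor 67 = 76
byte 4: e5 xor 65 = 80
byte 5: dc xor 74 = a8
byte 6: 4f xor 20 = 6f
byte 7: c1 xor 74 = b5
byte 8: 57 xor 68 = 3f

16 3a ce 76 80 a8 6f b5 3f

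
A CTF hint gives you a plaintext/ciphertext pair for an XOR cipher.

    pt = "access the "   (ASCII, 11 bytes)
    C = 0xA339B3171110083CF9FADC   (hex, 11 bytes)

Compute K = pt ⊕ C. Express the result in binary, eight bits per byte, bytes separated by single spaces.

11000010 01011010 11010000 01110010 01100010 01100011 00101000 01001000 10010001 10011111 11111100

Since C = pt ⊕ K, XORing both sides with pt gives K = pt ⊕ C.
byte 0: 61 ^ a3 = c2
byte 1: 63 ^ 39 = 5a
byte 2: 63 ^ b3 = d0
byte 3: 65 ^ 17 = 72
byte 4: 73 ^ 11 = 62
byte 5: 73 ^ 10 = 63
byte 6: 20 ^ 08 = 28
byte 7: 74 ^ 3c = 48
byte 8: 68 ^ f9 = 91
byte 9: 65 ^ fa = 9f
byte 10: 20 ^ dc = fc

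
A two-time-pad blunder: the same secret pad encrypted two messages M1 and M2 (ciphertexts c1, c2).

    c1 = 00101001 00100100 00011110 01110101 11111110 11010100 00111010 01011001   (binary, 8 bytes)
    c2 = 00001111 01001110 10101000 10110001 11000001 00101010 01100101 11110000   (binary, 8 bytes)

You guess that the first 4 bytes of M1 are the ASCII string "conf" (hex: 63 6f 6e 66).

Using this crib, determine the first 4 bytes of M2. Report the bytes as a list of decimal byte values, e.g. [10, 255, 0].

[69, 5, 216, 162]

First, c1 ⊕ c2 = (M1 ⊕ K) ⊕ (M2 ⊕ K) = M1 ⊕ M2, so the key drops out. Then M2 = (M1 ⊕ M2) ⊕ M1 over the first 4 bytes.
byte 0: (29 ⊕ 0f) ⊕ 63 = 26 ⊕ 63 = 45
byte 1: (24 ⊕ 4e) ⊕ 6f = 6a ⊕ 6f = 05
byte 2: (1e ⊕ a8) ⊕ 6e = b6 ⊕ 6e = d8
byte 3: (75 ⊕ b1) ⊕ 66 = c4 ⊕ 66 = a2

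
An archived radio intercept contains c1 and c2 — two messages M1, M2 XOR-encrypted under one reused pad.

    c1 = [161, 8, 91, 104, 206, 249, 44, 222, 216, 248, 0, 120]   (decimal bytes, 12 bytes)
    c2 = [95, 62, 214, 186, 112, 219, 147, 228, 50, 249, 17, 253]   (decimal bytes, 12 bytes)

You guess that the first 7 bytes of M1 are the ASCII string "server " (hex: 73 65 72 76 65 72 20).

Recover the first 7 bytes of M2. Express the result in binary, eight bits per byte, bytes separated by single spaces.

First, c1 ⊕ c2 = (M1 ⊕ K) ⊕ (M2 ⊕ K) = M1 ⊕ M2, so the key drops out. Then M2 = (M1 ⊕ M2) ⊕ M1 over the first 7 bytes.
byte 0: (a1 XOR 5f) XOR 73 = fe XOR 73 = 8d
byte 1: (08 XOR 3e) XOR 65 = 36 XOR 65 = 53
byte 2: (5b XOR d6) XOR 72 = 8d XOR 72 = ff
byte 3: (68 XOR ba) XOR 76 = d2 XOR 76 = a4
byte 4: (ce XOR 70) XOR 65 = be XOR 65 = db
byte 5: (f9 XOR db) XOR 72 = 22 XOR 72 = 50
byte 6: (2c XOR 93) XOR 20 = bf XOR 20 = 9f

10001101 01010011 11111111 10100100 11011011 01010000 10011111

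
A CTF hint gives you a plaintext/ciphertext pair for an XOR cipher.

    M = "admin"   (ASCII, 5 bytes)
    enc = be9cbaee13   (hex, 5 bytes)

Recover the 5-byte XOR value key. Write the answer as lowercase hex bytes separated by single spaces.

df f8 d7 87 7d

Since enc = M ⊕ key, XORing both sides with M gives key = M ⊕ enc.
01100001 ⊕ 10111110 = 11011111
01100100 ⊕ 10011100 = 11111000
01101101 ⊕ 10111010 = 11010111
01101001 ⊕ 11101110 = 10000111
01101110 ⊕ 00010011 = 01111101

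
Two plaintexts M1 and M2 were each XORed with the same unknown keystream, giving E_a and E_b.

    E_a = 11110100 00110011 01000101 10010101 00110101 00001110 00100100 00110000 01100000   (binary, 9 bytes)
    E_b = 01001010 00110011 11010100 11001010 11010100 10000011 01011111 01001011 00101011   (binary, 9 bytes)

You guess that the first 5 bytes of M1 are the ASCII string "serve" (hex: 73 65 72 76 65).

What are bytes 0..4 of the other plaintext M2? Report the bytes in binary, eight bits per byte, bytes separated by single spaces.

11001101 01100101 11100011 00101001 10000100

First, E_a ⊕ E_b = (M1 ⊕ K) ⊕ (M2 ⊕ K) = M1 ⊕ M2, so the key drops out. Then M2 = (M1 ⊕ M2) ⊕ M1 over the first 5 bytes.
byte 0: (f4 ^ 4a) ^ 73 = be ^ 73 = cd
byte 1: (33 ^ 33) ^ 65 = 00 ^ 65 = 65
byte 2: (45 ^ d4) ^ 72 = 91 ^ 72 = e3
byte 3: (95 ^ ca) ^ 76 = 5f ^ 76 = 29
byte 4: (35 ^ d4) ^ 65 = e1 ^ 65 = 84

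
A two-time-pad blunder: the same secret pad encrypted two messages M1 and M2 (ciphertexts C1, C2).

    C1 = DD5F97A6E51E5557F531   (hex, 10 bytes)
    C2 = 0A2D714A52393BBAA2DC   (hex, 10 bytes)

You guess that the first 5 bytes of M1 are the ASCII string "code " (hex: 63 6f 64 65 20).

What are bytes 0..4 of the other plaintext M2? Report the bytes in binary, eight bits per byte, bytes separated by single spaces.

First, C1 ⊕ C2 = (M1 ⊕ K) ⊕ (M2 ⊕ K) = M1 ⊕ M2, so the key drops out. Then M2 = (M1 ⊕ M2) ⊕ M1 over the first 5 bytes.
byte 0: (dd XOR 0a) XOR 63 = d7 XOR 63 = b4
byte 1: (5f XOR 2d) XOR 6f = 72 XOR 6f = 1d
byte 2: (97 XOR 71) XOR 64 = e6 XOR 64 = 82
byte 3: (a6 XOR 4a) XOR 65 = ec XOR 65 = 89
byte 4: (e5 XOR 52) XOR 20 = b7 XOR 20 = 97

10110100 00011101 10000010 10001001 10010111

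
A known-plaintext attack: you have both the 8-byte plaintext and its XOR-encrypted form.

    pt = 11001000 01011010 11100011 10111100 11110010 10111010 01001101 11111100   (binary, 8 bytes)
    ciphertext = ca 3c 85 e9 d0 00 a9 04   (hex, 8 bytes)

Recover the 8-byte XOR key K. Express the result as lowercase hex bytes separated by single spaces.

Since ciphertext = pt ⊕ K, XORing both sides with pt gives K = pt ⊕ ciphertext.
c8 ⊕ ca = 02
5a ⊕ 3c = 66
e3 ⊕ 85 = 66
bc ⊕ e9 = 55
f2 ⊕ d0 = 22
ba ⊕ 00 = ba
4d ⊕ a9 = e4
fc ⊕ 04 = f8

02 66 66 55 22 ba e4 f8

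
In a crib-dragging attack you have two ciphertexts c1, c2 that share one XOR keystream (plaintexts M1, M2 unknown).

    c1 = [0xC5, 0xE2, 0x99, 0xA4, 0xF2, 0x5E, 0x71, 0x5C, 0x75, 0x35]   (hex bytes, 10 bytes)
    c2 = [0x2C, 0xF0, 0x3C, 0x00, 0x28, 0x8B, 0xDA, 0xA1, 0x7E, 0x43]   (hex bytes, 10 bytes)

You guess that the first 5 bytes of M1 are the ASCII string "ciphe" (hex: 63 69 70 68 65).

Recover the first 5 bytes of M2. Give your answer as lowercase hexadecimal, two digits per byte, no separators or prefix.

First, c1 ⊕ c2 = (M1 ⊕ K) ⊕ (M2 ⊕ K) = M1 ⊕ M2, so the key drops out. Then M2 = (M1 ⊕ M2) ⊕ M1 over the first 5 bytes.
byte 0: (c5 xor 2c) xor 63 = e9 xor 63 = 8a
byte 1: (e2 xor f0) xor 69 = 12 xor 69 = 7b
byte 2: (99 xor 3c) xor 70 = a5 xor 70 = d5
byte 3: (a4 xor 00) xor 68 = a4 xor 68 = cc
byte 4: (f2 xor 28) xor 65 = da xor 65 = bf

8a7bd5ccbf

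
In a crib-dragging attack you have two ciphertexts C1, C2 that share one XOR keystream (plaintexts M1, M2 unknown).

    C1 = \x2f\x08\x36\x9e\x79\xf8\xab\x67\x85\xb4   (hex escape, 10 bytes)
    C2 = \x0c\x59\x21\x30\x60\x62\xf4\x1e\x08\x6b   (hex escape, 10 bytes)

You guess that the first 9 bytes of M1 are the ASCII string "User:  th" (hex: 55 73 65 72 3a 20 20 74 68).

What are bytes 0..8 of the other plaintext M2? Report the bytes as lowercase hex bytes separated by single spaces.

First, C1 ⊕ C2 = (M1 ⊕ K) ⊕ (M2 ⊕ K) = M1 ⊕ M2, so the key drops out. Then M2 = (M1 ⊕ M2) ⊕ M1 over the first 9 bytes.
byte 0: (2f ⊕ 0c) ⊕ 55 = 23 ⊕ 55 = 76
byte 1: (08 ⊕ 59) ⊕ 73 = 51 ⊕ 73 = 22
byte 2: (36 ⊕ 21) ⊕ 65 = 17 ⊕ 65 = 72
byte 3: (9e ⊕ 30) ⊕ 72 = ae ⊕ 72 = dc
byte 4: (79 ⊕ 60) ⊕ 3a = 19 ⊕ 3a = 23
byte 5: (f8 ⊕ 62) ⊕ 20 = 9a ⊕ 20 = ba
byte 6: (ab ⊕ f4) ⊕ 20 = 5f ⊕ 20 = 7f
byte 7: (67 ⊕ 1e) ⊕ 74 = 79 ⊕ 74 = 0d
byte 8: (85 ⊕ 08) ⊕ 68 = 8d ⊕ 68 = e5

76 22 72 dc 23 ba 7f 0d e5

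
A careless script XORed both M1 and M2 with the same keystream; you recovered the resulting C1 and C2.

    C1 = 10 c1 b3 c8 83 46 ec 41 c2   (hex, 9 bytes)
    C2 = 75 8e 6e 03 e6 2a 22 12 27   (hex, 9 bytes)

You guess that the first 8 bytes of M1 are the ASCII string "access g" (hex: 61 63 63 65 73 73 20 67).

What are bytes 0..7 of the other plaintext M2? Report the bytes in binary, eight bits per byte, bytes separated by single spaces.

First, C1 ⊕ C2 = (M1 ⊕ K) ⊕ (M2 ⊕ K) = M1 ⊕ M2, so the key drops out. Then M2 = (M1 ⊕ M2) ⊕ M1 over the first 8 bytes.
byte 0: (10 ^ 75) ^ 61 = 65 ^ 61 = 04
byte 1: (c1 ^ 8e) ^ 63 = 4f ^ 63 = 2c
byte 2: (b3 ^ 6e) ^ 63 = dd ^ 63 = be
byte 3: (c8 ^ 03) ^ 65 = cb ^ 65 = ae
byte 4: (83 ^ e6) ^ 73 = 65 ^ 73 = 16
byte 5: (46 ^ 2a) ^ 73 = 6c ^ 73 = 1f
byte 6: (ec ^ 22) ^ 20 = ce ^ 20 = ee
byte 7: (41 ^ 12) ^ 67 = 53 ^ 67 = 34

00000100 00101100 10111110 10101110 00010110 00011111 11101110 00110100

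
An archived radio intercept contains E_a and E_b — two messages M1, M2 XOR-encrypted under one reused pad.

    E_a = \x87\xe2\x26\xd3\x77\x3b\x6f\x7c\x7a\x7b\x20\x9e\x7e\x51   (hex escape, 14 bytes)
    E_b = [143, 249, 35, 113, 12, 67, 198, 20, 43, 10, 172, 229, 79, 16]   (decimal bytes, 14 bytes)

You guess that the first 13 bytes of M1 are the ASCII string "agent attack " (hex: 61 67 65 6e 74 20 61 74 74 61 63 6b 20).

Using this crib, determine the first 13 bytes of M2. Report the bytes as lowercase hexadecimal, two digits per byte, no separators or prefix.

First, E_a ⊕ E_b = (M1 ⊕ K) ⊕ (M2 ⊕ K) = M1 ⊕ M2, so the key drops out. Then M2 = (M1 ⊕ M2) ⊕ M1 over the first 13 bytes.
byte 0: (87 xor 8f) xor 61 = 08 xor 61 = 69
byte 1: (e2 xor f9) xor 67 = 1b xor 67 = 7c
byte 2: (26 xor 23) xor 65 = 05 xor 65 = 60
byte 3: (d3 xor 71) xor 6e = a2 xor 6e = cc
byte 4: (77 xor 0c) xor 74 = 7b xor 74 = 0f
byte 5: (3b xor 43) xor 20 = 78 xor 20 = 58
byte 6: (6f xor c6) xor 61 = a9 xor 61 = c8
byte 7: (7c xor 14) xor 74 = 68 xor 74 = 1c
byte 8: (7a xor 2b) xor 74 = 51 xor 74 = 25
byte 9: (7b xor 0a) xor 61 = 71 xor 61 = 10
byte 10: (20 xor ac) xor 63 = 8c xor 63 = ef
byte 11: (9e xor e5) xor 6b = 7b xor 6b = 10
byte 12: (7e xor 4f) xor 20 = 31 xor 20 = 11

697c60cc0f58c81c2510ef1011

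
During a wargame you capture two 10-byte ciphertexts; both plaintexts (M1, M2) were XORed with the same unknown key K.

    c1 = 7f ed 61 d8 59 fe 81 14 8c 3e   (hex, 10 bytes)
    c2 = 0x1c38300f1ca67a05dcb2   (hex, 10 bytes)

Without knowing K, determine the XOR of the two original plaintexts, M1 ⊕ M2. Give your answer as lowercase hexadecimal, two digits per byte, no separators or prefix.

63d551d74558fb11508c

c1 ⊕ c2 = (M1 ⊕ K) ⊕ (M2 ⊕ K) = M1 ⊕ M2 — the shared key cancels under XOR.
7f ⊕ 1c = 63
ed ⊕ 38 = d5
61 ⊕ 30 = 51
d8 ⊕ 0f = d7
59 ⊕ 1c = 45
fe ⊕ a6 = 58
81 ⊕ 7a = fb
14 ⊕ 05 = 11
8c ⊕ dc = 50
3e ⊕ b2 = 8c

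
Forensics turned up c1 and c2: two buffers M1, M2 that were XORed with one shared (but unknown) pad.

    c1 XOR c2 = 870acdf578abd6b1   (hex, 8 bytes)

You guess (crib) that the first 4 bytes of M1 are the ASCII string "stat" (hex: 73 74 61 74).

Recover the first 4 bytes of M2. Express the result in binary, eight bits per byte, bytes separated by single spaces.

11110100 01111110 10101100 10000001

Since c1 ⊕ c2 = M1 ⊕ M2, XORing with the guessed M1 bytes yields the corresponding M2 bytes: M2 = (c1 ⊕ c2) ⊕ M1.
87 ⊕ 73 = f4
0a ⊕ 74 = 7e
cd ⊕ 61 = ac
f5 ⊕ 74 = 81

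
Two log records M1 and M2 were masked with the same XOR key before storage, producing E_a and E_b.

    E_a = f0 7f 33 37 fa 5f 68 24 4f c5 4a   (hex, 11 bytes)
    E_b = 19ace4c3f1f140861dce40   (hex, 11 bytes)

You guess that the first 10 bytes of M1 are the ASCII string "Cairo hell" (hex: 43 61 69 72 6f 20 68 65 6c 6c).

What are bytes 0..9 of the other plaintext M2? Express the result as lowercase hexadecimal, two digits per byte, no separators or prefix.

First, E_a ⊕ E_b = (M1 ⊕ K) ⊕ (M2 ⊕ K) = M1 ⊕ M2, so the key drops out. Then M2 = (M1 ⊕ M2) ⊕ M1 over the first 10 bytes.
byte 0: (f0 ^ 19) ^ 43 = e9 ^ 43 = aa
byte 1: (7f ^ ac) ^ 61 = d3 ^ 61 = b2
byte 2: (33 ^ e4) ^ 69 = d7 ^ 69 = be
byte 3: (37 ^ c3) ^ 72 = f4 ^ 72 = 86
byte 4: (fa ^ f1) ^ 6f = 0b ^ 6f = 64
byte 5: (5f ^ f1) ^ 20 = ae ^ 20 = 8e
byte 6: (68 ^ 40) ^ 68 = 28 ^ 68 = 40
byte 7: (24 ^ 86) ^ 65 = a2 ^ 65 = c7
byte 8: (4f ^ 1d) ^ 6c = 52 ^ 6c = 3e
byte 9: (c5 ^ ce) ^ 6c = 0b ^ 6c = 67

aab2be86648e40c73e67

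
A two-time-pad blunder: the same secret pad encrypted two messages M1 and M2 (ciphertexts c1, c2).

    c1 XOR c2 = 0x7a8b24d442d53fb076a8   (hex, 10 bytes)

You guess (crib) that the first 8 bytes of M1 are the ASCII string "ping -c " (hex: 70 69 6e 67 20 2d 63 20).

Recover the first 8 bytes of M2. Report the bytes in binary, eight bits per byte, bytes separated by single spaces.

Since c1 ⊕ c2 = M1 ⊕ M2, XORing with the guessed M1 bytes yields the corresponding M2 bytes: M2 = (c1 ⊕ c2) ⊕ M1.
byte 0: 7a ⊕ 70 = 0a
byte 1: 8b ⊕ 69 = e2
byte 2: 24 ⊕ 6e = 4a
byte 3: d4 ⊕ 67 = b3
byte 4: 42 ⊕ 20 = 62
byte 5: d5 ⊕ 2d = f8
byte 6: 3f ⊕ 63 = 5c
byte 7: b0 ⊕ 20 = 90

00001010 11100010 01001010 10110011 01100010 11111000 01011100 10010000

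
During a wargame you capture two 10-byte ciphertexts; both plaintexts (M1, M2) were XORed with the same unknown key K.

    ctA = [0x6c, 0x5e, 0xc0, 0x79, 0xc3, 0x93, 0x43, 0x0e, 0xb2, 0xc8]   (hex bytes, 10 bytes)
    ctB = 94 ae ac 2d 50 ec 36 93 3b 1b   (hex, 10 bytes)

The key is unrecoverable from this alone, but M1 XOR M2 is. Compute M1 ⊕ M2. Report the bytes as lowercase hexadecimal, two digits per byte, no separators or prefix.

ctA ⊕ ctB = (M1 ⊕ K) ⊕ (M2 ⊕ K) = M1 ⊕ M2 — the shared key cancels under XOR.
6c ⊕ 94 = f8
5e ⊕ ae = f0
c0 ⊕ ac = 6c
79 ⊕ 2d = 54
c3 ⊕ 50 = 93
93 ⊕ ec = 7f
43 ⊕ 36 = 75
0e ⊕ 93 = 9d
b2 ⊕ 3b = 89
c8 ⊕ 1b = d3

f8f06c54937f759d89d3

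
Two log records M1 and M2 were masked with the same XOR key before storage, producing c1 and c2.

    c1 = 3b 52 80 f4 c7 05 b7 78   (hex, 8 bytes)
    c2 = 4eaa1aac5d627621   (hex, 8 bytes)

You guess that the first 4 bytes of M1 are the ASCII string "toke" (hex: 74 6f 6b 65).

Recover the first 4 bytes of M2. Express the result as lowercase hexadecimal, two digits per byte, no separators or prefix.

0197f13d

First, c1 ⊕ c2 = (M1 ⊕ K) ⊕ (M2 ⊕ K) = M1 ⊕ M2, so the key drops out. Then M2 = (M1 ⊕ M2) ⊕ M1 over the first 4 bytes.
byte 0: (3b ⊕ 4e) ⊕ 74 = 75 ⊕ 74 = 01
byte 1: (52 ⊕ aa) ⊕ 6f = f8 ⊕ 6f = 97
byte 2: (80 ⊕ 1a) ⊕ 6b = 9a ⊕ 6b = f1
byte 3: (f4 ⊕ ac) ⊕ 65 = 58 ⊕ 65 = 3d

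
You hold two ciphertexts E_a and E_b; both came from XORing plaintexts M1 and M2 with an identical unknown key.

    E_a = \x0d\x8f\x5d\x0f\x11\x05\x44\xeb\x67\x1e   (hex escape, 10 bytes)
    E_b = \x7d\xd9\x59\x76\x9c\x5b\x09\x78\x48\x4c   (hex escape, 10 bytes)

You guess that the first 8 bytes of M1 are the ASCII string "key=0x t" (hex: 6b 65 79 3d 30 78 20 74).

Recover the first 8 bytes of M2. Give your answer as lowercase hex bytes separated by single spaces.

1b 33 7d 44 bd 26 6d e7

First, E_a ⊕ E_b = (M1 ⊕ K) ⊕ (M2 ⊕ K) = M1 ⊕ M2, so the key drops out. Then M2 = (M1 ⊕ M2) ⊕ M1 over the first 8 bytes.
byte 0: (0d ^ 7d) ^ 6b = 70 ^ 6b = 1b
byte 1: (8f ^ d9) ^ 65 = 56 ^ 65 = 33
byte 2: (5d ^ 59) ^ 79 = 04 ^ 79 = 7d
byte 3: (0f ^ 76) ^ 3d = 79 ^ 3d = 44
byte 4: (11 ^ 9c) ^ 30 = 8d ^ 30 = bd
byte 5: (05 ^ 5b) ^ 78 = 5e ^ 78 = 26
byte 6: (44 ^ 09) ^ 20 = 4d ^ 20 = 6d
byte 7: (eb ^ 78) ^ 74 = 93 ^ 74 = e7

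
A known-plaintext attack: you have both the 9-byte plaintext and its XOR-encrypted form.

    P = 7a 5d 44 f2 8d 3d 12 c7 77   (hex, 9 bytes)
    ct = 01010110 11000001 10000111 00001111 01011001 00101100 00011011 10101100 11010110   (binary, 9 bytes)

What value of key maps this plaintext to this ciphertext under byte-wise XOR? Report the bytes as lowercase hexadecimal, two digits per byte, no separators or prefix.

2c9cc3fdd411096ba1

Since ct = P ⊕ key, XORing both sides with P gives key = P ⊕ ct.
byte 0: 7a xor 56 = 2c
byte 1: 5d xor c1 = 9c
byte 2: 44 xor 87 = c3
byte 3: f2 xor 0f = fd
byte 4: 8d xor 59 = d4
byte 5: 3d xor 2c = 11
byte 6: 12 xor 1b = 09
byte 7: c7 xor ac = 6b
byte 8: 77 xor d6 = a1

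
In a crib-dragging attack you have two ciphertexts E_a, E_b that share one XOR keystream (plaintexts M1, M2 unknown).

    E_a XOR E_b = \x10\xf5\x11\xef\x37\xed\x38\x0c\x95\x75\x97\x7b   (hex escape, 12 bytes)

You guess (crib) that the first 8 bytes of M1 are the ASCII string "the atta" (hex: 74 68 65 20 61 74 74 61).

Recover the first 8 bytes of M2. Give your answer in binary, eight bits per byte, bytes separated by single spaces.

Since E_a ⊕ E_b = M1 ⊕ M2, XORing with the guessed M1 bytes yields the corresponding M2 bytes: M2 = (E_a ⊕ E_b) ⊕ M1.
byte 0: 00010000 XOR 01110100 = 01100100
byte 1: 11110101 XOR 01101000 = 10011101
byte 2: 00010001 XOR 01100101 = 01110100
byte 3: 11101111 XOR 00100000 = 11001111
byte 4: 00110111 XOR 01100001 = 01010110
byte 5: 11101101 XOR 01110100 = 10011001
byte 6: 00111000 XOR 01110100 = 01001100
byte 7: 00001100 XOR 01100001 = 01101101

01100100 10011101 01110100 11001111 01010110 10011001 01001100 01101101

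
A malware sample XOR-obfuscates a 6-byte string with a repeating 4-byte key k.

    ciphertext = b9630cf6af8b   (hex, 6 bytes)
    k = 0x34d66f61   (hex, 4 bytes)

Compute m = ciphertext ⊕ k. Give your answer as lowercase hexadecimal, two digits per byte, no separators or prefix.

The 4-byte key repeats, so the effective keystream is 34 d6 6f 61 34 d6.
byte 0: b9 XOR 34 = 8d
byte 1: 63 XOR d6 = b5
byte 2: 0c XOR 6f = 63
byte 3: f6 XOR 61 = 97
byte 4: af XOR 34 = 9b
byte 5: 8b XOR d6 = 5d

8db563979b5d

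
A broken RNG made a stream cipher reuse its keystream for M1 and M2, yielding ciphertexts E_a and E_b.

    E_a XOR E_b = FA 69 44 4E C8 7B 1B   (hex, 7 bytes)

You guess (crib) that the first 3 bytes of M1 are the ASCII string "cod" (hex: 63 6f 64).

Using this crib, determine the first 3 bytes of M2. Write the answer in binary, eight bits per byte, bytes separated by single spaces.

Since E_a ⊕ E_b = M1 ⊕ M2, XORing with the guessed M1 bytes yields the corresponding M2 bytes: M2 = (E_a ⊕ E_b) ⊕ M1.
fa ^ 63 = 99
69 ^ 6f = 06
44 ^ 64 = 20

10011001 00000110 00100000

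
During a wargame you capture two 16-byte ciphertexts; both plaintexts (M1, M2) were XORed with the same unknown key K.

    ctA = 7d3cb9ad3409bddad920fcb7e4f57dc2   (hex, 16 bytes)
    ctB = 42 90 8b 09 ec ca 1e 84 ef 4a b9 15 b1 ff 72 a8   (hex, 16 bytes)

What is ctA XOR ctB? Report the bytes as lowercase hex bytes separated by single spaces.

3f ac 32 a4 d8 c3 a3 5e 36 6a 45 a2 55 0a 0f 6a

ctA ⊕ ctB = (M1 ⊕ K) ⊕ (M2 ⊕ K) = M1 ⊕ M2 — the shared key cancels under XOR.
125 xor  66 =  63
 60 xor 144 = 172
185 xor 139 =  50
173 xor   9 = 164
 52 xor 236 = 216
  9 xor 202 = 195
189 xor  30 = 163
218 xor 132 =  94
217 xor 239 =  54
 32 xor  74 = 106
252 xor 185 =  69
183 xor  21 = 162
228 xor 177 =  85
245 xor 255 =  10
125 xor 114 =  15
194 xor 168 = 106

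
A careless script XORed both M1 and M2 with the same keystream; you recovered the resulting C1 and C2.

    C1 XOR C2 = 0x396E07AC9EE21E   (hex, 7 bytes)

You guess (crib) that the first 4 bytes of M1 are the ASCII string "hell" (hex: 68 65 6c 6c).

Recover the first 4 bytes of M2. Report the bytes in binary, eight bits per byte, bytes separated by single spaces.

01010001 00001011 01101011 11000000

Since C1 ⊕ C2 = M1 ⊕ M2, XORing with the guessed M1 bytes yields the corresponding M2 bytes: M2 = (C1 ⊕ C2) ⊕ M1.
byte 0: 39 ^ 68 = 51
byte 1: 6e ^ 65 = 0b
byte 2: 07 ^ 6c = 6b
byte 3: ac ^ 6c = c0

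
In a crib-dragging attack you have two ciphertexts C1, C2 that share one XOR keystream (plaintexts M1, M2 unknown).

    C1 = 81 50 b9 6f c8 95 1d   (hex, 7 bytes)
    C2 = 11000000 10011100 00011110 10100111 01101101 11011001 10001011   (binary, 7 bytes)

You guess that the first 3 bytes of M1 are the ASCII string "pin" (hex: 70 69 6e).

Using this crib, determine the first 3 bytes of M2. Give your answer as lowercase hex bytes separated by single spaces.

31 a5 c9

First, C1 ⊕ C2 = (M1 ⊕ K) ⊕ (M2 ⊕ K) = M1 ⊕ M2, so the key drops out. Then M2 = (M1 ⊕ M2) ⊕ M1 over the first 3 bytes.
byte 0: (81 xor c0) xor 70 = 41 xor 70 = 31
byte 1: (50 xor 9c) xor 69 = cc xor 69 = a5
byte 2: (b9 xor 1e) xor 6e = a7 xor 6e = c9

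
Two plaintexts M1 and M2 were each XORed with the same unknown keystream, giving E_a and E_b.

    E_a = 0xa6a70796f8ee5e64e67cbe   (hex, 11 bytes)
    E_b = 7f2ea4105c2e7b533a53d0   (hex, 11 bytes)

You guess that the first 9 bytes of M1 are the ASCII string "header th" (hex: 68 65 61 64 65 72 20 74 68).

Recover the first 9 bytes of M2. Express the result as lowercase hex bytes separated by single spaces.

b1 ec c2 e2 c1 b2 05 43 b4

First, E_a ⊕ E_b = (M1 ⊕ K) ⊕ (M2 ⊕ K) = M1 ⊕ M2, so the key drops out. Then M2 = (M1 ⊕ M2) ⊕ M1 over the first 9 bytes.
byte 0: (a6 XOR 7f) XOR 68 = d9 XOR 68 = b1
byte 1: (a7 XOR 2e) XOR 65 = 89 XOR 65 = ec
byte 2: (07 XOR a4) XOR 61 = a3 XOR 61 = c2
byte 3: (96 XOR 10) XOR 64 = 86 XOR 64 = e2
byte 4: (f8 XOR 5c) XOR 65 = a4 XOR 65 = c1
byte 5: (ee XOR 2e) XOR 72 = c0 XOR 72 = b2
byte 6: (5e XOR 7b) XOR 20 = 25 XOR 20 = 05
byte 7: (64 XOR 53) XOR 74 = 37 XOR 74 = 43
byte 8: (e6 XOR 3a) XOR 68 = dc XOR 68 = b4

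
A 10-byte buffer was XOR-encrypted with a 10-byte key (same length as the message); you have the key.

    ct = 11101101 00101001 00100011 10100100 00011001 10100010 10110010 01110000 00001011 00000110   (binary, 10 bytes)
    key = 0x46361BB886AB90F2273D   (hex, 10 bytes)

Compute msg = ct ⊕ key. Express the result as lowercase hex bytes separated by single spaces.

ab 1f 38 1c 9f 09 22 82 2c 3b

byte 0: 11101101 ^ 01000110 = 10101011
byte 1: 00101001 ^ 00110110 = 00011111
byte 2: 00100011 ^ 00011011 = 00111000
byte 3: 10100100 ^ 10111000 = 00011100
byte 4: 00011001 ^ 10000110 = 10011111
byte 5: 10100010 ^ 10101011 = 00001001
byte 6: 10110010 ^ 10010000 = 00100010
byte 7: 01110000 ^ 11110010 = 10000010
byte 8: 00001011 ^ 00100111 = 00101100
byte 9: 00000110 ^ 00111101 = 00111011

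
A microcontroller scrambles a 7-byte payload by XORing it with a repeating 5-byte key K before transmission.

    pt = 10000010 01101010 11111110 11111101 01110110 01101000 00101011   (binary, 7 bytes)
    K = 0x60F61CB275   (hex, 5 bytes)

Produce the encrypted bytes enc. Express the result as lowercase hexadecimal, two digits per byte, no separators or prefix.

e29ce24f0308dd

The 5-byte key repeats, so the effective keystream is 60 f6 1c b2 75 60 f6.
byte 0: 82 XOR 60 = e2
byte 1: 6a XOR f6 = 9c
byte 2: fe XOR 1c = e2
byte 3: fd XOR b2 = 4f
byte 4: 76 XOR 75 = 03
byte 5: 68 XOR 60 = 08
byte 6: 2b XOR f6 = dd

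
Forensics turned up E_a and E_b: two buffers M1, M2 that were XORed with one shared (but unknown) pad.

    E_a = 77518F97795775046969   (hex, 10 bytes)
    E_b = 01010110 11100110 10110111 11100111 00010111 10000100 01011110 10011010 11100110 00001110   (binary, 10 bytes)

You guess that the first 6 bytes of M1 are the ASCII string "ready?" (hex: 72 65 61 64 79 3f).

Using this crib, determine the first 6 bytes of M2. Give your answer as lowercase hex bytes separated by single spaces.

First, E_a ⊕ E_b = (M1 ⊕ K) ⊕ (M2 ⊕ K) = M1 ⊕ M2, so the key drops out. Then M2 = (M1 ⊕ M2) ⊕ M1 over the first 6 bytes.
byte 0: (77 ^ 56) ^ 72 = 21 ^ 72 = 53
byte 1: (51 ^ e6) ^ 65 = b7 ^ 65 = d2
byte 2: (8f ^ b7) ^ 61 = 38 ^ 61 = 59
byte 3: (97 ^ e7) ^ 64 = 70 ^ 64 = 14
byte 4: (79 ^ 17) ^ 79 = 6e ^ 79 = 17
byte 5: (57 ^ 84) ^ 3f = d3 ^ 3f = ec

53 d2 59 14 17 ec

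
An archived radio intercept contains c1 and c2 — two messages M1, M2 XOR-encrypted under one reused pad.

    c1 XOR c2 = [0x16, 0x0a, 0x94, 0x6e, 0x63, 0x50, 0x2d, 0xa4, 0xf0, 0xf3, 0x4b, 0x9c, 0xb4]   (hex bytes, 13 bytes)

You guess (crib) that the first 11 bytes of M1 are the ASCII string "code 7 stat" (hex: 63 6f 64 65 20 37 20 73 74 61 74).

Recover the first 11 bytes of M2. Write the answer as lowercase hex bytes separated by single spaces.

75 65 f0 0b 43 67 0d d7 84 92 3f

Since c1 ⊕ c2 = M1 ⊕ M2, XORing with the guessed M1 bytes yields the corresponding M2 bytes: M2 = (c1 ⊕ c2) ⊕ M1.
16 ^ 63 = 75
0a ^ 6f = 65
94 ^ 64 = f0
6e ^ 65 = 0b
63 ^ 20 = 43
50 ^ 37 = 67
2d ^ 20 = 0d
a4 ^ 73 = d7
f0 ^ 74 = 84
f3 ^ 61 = 92
4b ^ 74 = 3f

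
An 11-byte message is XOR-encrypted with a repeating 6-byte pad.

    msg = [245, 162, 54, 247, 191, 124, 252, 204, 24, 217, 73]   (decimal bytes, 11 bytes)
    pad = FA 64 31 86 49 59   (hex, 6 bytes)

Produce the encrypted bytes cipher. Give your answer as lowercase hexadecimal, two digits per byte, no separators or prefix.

0fc60771f62506a8295f00

The 6-byte key repeats, so the effective keystream is fa 64 31 86 49 59 fa 64 31 86 49.
byte 0: f5 ⊕ fa = 0f
byte 1: a2 ⊕ 64 = c6
byte 2: 36 ⊕ 31 = 07
byte 3: f7 ⊕ 86 = 71
byte 4: bf ⊕ 49 = f6
byte 5: 7c ⊕ 59 = 25
byte 6: fc ⊕ fa = 06
byte 7: cc ⊕ 64 = a8
byte 8: 18 ⊕ 31 = 29
byte 9: d9 ⊕ 86 = 5f
byte 10: 49 ⊕ 49 = 00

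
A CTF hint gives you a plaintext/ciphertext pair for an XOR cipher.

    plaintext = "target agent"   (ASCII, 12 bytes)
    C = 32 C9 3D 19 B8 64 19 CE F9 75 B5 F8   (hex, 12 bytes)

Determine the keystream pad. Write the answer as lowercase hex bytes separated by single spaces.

Since C = plaintext ⊕ pad, XORing both sides with plaintext gives pad = plaintext ⊕ C.
74 xor 32 = 46
61 xor c9 = a8
72 xor 3d = 4f
67 xor 19 = 7e
65 xor b8 = dd
74 xor 64 = 10
20 xor 19 = 39
61 xor ce = af
67 xor f9 = 9e
65 xor 75 = 10
6e xor b5 = db
74 xor f8 = 8c

46 a8 4f 7e dd 10 39 af 9e 10 db 8c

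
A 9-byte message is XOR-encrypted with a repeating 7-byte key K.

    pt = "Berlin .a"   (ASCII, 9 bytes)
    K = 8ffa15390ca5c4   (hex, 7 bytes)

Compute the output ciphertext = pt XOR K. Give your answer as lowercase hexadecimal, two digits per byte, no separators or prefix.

The 7-byte key repeats, so the effective keystream is 8f fa 15 39 0c a5 c4 8f fa.
byte 0: 42 ^ 8f = cd
byte 1: 65 ^ fa = 9f
byte 2: 72 ^ 15 = 67
byte 3: 6c ^ 39 = 55
byte 4: 69 ^ 0c = 65
byte 5: 6e ^ a5 = cb
byte 6: 20 ^ c4 = e4
byte 7: 2e ^ 8f = a1
byte 8: 61 ^ fa = 9b

cd9f675565cbe4a19b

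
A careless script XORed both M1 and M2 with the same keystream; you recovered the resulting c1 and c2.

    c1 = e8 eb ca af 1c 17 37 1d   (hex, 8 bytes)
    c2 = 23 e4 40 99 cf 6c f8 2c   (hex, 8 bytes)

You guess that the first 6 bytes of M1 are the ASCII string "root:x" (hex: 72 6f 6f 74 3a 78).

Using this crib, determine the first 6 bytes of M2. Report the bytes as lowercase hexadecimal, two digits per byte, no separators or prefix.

First, c1 ⊕ c2 = (M1 ⊕ K) ⊕ (M2 ⊕ K) = M1 ⊕ M2, so the key drops out. Then M2 = (M1 ⊕ M2) ⊕ M1 over the first 6 bytes.
byte 0: (e8 xor 23) xor 72 = cb xor 72 = b9
byte 1: (eb xor e4) xor 6f = 0f xor 6f = 60
byte 2: (ca xor 40) xor 6f = 8a xor 6f = e5
byte 3: (af xor 99) xor 74 = 36 xor 74 = 42
byte 4: (1c xor cf) xor 3a = d3 xor 3a = e9
byte 5: (17 xor 6c) xor 78 = 7b xor 78 = 03

b960e542e903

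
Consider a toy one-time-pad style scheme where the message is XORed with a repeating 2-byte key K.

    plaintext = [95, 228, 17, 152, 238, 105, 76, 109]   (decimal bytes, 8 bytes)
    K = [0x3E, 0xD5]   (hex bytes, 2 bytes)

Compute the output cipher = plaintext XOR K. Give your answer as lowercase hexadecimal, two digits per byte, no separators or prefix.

The 2-byte key repeats, so the effective keystream is 3e d5 3e d5 3e d5 3e d5.
byte 0: 01011111 ⊕ 00111110 = 01100001
byte 1: 11100100 ⊕ 11010101 = 00110001
byte 2: 00010001 ⊕ 00111110 = 00101111
byte 3: 10011000 ⊕ 11010101 = 01001101
byte 4: 11101110 ⊕ 00111110 = 11010000
byte 5: 01101001 ⊕ 11010101 = 10111100
byte 6: 01001100 ⊕ 00111110 = 01110010
byte 7: 01101101 ⊕ 11010101 = 10111000

61312f4dd0bc72b8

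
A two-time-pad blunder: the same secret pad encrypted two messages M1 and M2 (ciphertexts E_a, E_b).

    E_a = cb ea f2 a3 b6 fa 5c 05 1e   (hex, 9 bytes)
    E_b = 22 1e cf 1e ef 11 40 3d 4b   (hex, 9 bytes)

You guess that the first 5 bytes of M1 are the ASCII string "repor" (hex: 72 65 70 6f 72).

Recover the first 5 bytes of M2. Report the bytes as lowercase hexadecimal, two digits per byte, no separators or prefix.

First, E_a ⊕ E_b = (M1 ⊕ K) ⊕ (M2 ⊕ K) = M1 ⊕ M2, so the key drops out. Then M2 = (M1 ⊕ M2) ⊕ M1 over the first 5 bytes.
byte 0: (cb XOR 22) XOR 72 = e9 XOR 72 = 9b
byte 1: (ea XOR 1e) XOR 65 = f4 XOR 65 = 91
byte 2: (f2 XOR cf) XOR 70 = 3d XOR 70 = 4d
byte 3: (a3 XOR 1e) XOR 6f = bd XOR 6f = d2
byte 4: (b6 XOR ef) XOR 72 = 59 XOR 72 = 2b

9b914dd22b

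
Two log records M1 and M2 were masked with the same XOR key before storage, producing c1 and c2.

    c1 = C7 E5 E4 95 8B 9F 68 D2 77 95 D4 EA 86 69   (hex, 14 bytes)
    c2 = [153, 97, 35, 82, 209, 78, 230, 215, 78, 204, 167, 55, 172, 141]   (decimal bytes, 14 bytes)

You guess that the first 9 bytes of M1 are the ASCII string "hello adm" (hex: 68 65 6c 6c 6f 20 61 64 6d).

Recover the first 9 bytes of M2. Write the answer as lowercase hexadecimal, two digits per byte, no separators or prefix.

First, c1 ⊕ c2 = (M1 ⊕ K) ⊕ (M2 ⊕ K) = M1 ⊕ M2, so the key drops out. Then M2 = (M1 ⊕ M2) ⊕ M1 over the first 9 bytes.
byte 0: (c7 xor 99) xor 68 = 5e xor 68 = 36
byte 1: (e5 xor 61) xor 65 = 84 xor 65 = e1
byte 2: (e4 xor 23) xor 6c = c7 xor 6c = ab
byte 3: (95 xor 52) xor 6c = c7 xor 6c = ab
byte 4: (8b xor d1) xor 6f = 5a xor 6f = 35
byte 5: (9f xor 4e) xor 20 = d1 xor 20 = f1
byte 6: (68 xor e6) xor 61 = 8e xor 61 = ef
byte 7: (d2 xor d7) xor 64 = 05 xor 64 = 61
byte 8: (77 xor 4e) xor 6d = 39 xor 6d = 54

36e1abab35f1ef6154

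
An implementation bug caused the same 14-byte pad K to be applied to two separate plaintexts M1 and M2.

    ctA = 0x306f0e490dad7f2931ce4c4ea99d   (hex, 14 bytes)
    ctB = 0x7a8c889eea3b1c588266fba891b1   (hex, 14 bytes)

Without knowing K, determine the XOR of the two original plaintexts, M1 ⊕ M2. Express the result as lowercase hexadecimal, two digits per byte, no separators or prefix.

ctA ⊕ ctB = (M1 ⊕ K) ⊕ (M2 ⊕ K) = M1 ⊕ M2 — the shared key cancels under XOR.
00110000 XOR 01111010 = 01001010
01101111 XOR 10001100 = 11100011
00001110 XOR 10001000 = 10000110
01001001 XOR 10011110 = 11010111
00001101 XOR 11101010 = 11100111
10101101 XOR 00111011 = 10010110
01111111 XOR 00011100 = 01100011
00101001 XOR 01011000 = 01110001
00110001 XOR 10000010 = 10110011
11001110 XOR 01100110 = 10101000
01001100 XOR 11111011 = 10110111
01001110 XOR 10101000 = 11100110
10101001 XOR 10010001 = 00111000
10011101 XOR 10110001 = 00101100

4ae386d7e7966371b3a8b7e6382c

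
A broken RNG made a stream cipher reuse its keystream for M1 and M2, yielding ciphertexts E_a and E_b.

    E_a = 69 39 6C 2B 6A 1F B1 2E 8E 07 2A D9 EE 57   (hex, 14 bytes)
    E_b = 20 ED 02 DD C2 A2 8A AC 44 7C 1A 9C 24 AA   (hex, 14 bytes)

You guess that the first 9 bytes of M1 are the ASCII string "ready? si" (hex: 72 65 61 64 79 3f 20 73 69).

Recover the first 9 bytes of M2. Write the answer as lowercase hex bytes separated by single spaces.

First, E_a ⊕ E_b = (M1 ⊕ K) ⊕ (M2 ⊕ K) = M1 ⊕ M2, so the key drops out. Then M2 = (M1 ⊕ M2) ⊕ M1 over the first 9 bytes.
byte 0: (69 ^ 20) ^ 72 = 49 ^ 72 = 3b
byte 1: (39 ^ ed) ^ 65 = d4 ^ 65 = b1
byte 2: (6c ^ 02) ^ 61 = 6e ^ 61 = 0f
byte 3: (2b ^ dd) ^ 64 = f6 ^ 64 = 92
byte 4: (6a ^ c2) ^ 79 = a8 ^ 79 = d1
byte 5: (1f ^ a2) ^ 3f = bd ^ 3f = 82
byte 6: (b1 ^ 8a) ^ 20 = 3b ^ 20 = 1b
byte 7: (2e ^ ac) ^ 73 = 82 ^ 73 = f1
byte 8: (8e ^ 44) ^ 69 = ca ^ 69 = a3

3b b1 0f 92 d1 82 1b f1 a3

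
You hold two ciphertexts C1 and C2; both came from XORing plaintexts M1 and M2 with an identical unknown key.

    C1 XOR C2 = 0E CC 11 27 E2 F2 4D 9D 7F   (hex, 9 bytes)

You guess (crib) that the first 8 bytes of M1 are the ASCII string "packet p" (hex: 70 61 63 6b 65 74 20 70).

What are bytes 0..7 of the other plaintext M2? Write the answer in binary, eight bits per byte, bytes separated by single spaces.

01111110 10101101 01110010 01001100 10000111 10000110 01101101 11101101

Since C1 ⊕ C2 = M1 ⊕ M2, XORing with the guessed M1 bytes yields the corresponding M2 bytes: M2 = (C1 ⊕ C2) ⊕ M1.
byte 0: 0e ⊕ 70 = 7e
byte 1: cc ⊕ 61 = ad
byte 2: 11 ⊕ 63 = 72
byte 3: 27 ⊕ 6b = 4c
byte 4: e2 ⊕ 65 = 87
byte 5: f2 ⊕ 74 = 86
byte 6: 4d ⊕ 20 = 6d
byte 7: 9d ⊕ 70 = ed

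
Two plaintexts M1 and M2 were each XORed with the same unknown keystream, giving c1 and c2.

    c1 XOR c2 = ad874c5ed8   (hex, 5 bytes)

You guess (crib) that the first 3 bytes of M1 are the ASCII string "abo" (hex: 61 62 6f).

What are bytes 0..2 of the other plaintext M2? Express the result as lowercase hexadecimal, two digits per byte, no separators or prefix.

cce523

Since c1 ⊕ c2 = M1 ⊕ M2, XORing with the guessed M1 bytes yields the corresponding M2 bytes: M2 = (c1 ⊕ c2) ⊕ M1.
byte 0: ad xor 61 = cc
byte 1: 87 xor 62 = e5
byte 2: 4c xor 6f = 23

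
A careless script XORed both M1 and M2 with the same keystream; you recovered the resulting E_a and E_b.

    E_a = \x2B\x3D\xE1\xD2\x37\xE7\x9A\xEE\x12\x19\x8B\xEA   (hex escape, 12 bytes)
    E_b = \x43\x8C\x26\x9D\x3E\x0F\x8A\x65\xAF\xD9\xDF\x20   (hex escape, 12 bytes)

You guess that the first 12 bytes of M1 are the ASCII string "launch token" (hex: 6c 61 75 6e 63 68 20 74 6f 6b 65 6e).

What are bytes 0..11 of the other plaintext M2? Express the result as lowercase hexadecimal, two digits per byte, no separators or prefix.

First, E_a ⊕ E_b = (M1 ⊕ K) ⊕ (M2 ⊕ K) = M1 ⊕ M2, so the key drops out. Then M2 = (M1 ⊕ M2) ⊕ M1 over the first 12 bytes.
byte 0: (2b XOR 43) XOR 6c = 68 XOR 6c = 04
byte 1: (3d XOR 8c) XOR 61 = b1 XOR 61 = d0
byte 2: (e1 XOR 26) XOR 75 = c7 XOR 75 = b2
byte 3: (d2 XOR 9d) XOR 6e = 4f XOR 6e = 21
byte 4: (37 XOR 3e) XOR 63 = 09 XOR 63 = 6a
byte 5: (e7 XOR 0f) XOR 68 = e8 XOR 68 = 80
byte 6: (9a XOR 8a) XOR 20 = 10 XOR 20 = 30
byte 7: (ee XOR 65) XOR 74 = 8b XOR 74 = ff
byte 8: (12 XOR af) XOR 6f = bd XOR 6f = d2
byte 9: (19 XOR d9) XOR 6b = c0 XOR 6b = ab
byte 10: (8b XOR df) XOR 65 = 54 XOR 65 = 31
byte 11: (ea XOR 20) XOR 6e = ca XOR 6e = a4

04d0b2216a8030ffd2ab31a4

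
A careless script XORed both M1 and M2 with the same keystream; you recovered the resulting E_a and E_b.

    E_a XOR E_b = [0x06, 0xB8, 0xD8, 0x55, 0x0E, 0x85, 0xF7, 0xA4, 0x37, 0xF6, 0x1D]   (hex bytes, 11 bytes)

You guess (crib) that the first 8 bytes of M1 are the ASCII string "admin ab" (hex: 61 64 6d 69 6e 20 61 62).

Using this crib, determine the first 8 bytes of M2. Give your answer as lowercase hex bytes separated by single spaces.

Since E_a ⊕ E_b = M1 ⊕ M2, XORing with the guessed M1 bytes yields the corresponding M2 bytes: M2 = (E_a ⊕ E_b) ⊕ M1.
byte 0:   6 XOR  97 = 103
byte 1: 184 XOR 100 = 220
byte 2: 216 XOR 109 = 181
byte 3:  85 XOR 105 =  60
byte 4:  14 XOR 110 =  96
byte 5: 133 XOR  32 = 165
byte 6: 247 XOR  97 = 150
byte 7: 164 XOR  98 = 198

67 dc b5 3c 60 a5 96 c6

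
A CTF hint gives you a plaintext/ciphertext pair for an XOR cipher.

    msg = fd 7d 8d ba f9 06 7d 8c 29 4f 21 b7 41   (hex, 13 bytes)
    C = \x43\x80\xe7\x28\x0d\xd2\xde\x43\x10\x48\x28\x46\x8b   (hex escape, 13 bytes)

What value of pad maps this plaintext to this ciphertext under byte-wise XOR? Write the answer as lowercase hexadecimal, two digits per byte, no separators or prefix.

Since C = msg ⊕ pad, XORing both sides with msg gives pad = msg ⊕ C.
fd xor 43 = be
7d xor 80 = fd
8d xor e7 = 6a
ba xor 28 = 92
f9 xor 0d = f4
06 xor d2 = d4
7d xor de = a3
8c xor 43 = cf
29 xor 10 = 39
4f xor 48 = 07
21 xor 28 = 09
b7 xor 46 = f1
41 xor 8b = ca

befd6a92f4d4a3cf390709f1ca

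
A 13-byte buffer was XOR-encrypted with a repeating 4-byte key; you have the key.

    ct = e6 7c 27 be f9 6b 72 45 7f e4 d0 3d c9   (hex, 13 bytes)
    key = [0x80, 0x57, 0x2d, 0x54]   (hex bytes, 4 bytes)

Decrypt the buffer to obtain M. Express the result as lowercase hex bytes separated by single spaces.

The 4-byte key repeats, so the effective keystream is 80 57 2d 54 80 57 2d 54 80 57 2d 54 80.
byte 0: 11100110 ^ 10000000 = 01100110
byte 1: 01111100 ^ 01010111 = 00101011
byte 2: 00100111 ^ 00101101 = 00001010
byte 3: 10111110 ^ 01010100 = 11101010
byte 4: 11111001 ^ 10000000 = 01111001
byte 5: 01101011 ^ 01010111 = 00111100
byte 6: 01110010 ^ 00101101 = 01011111
byte 7: 01000101 ^ 01010100 = 00010001
byte 8: 01111111 ^ 10000000 = 11111111
byte 9: 11100100 ^ 01010111 = 10110011
byte 10: 11010000 ^ 00101101 = 11111101
byte 11: 00111101 ^ 01010100 = 01101001
byte 12: 11001001 ^ 10000000 = 01001001

66 2b 0a ea 79 3c 5f 11 ff b3 fd 69 49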